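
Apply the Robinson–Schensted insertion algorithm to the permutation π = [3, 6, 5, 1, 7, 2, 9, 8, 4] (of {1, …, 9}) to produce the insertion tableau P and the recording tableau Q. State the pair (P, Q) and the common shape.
P = [1, 2, 4, 8] / [3, 5, 7] / [6, 9];  Q = [1, 2, 5, 7] / [3, 6, 8] / [4, 9];  common shape = (4, 3, 2)

Row-insert the values π_1, π_2, … into P one at a time, bumping the leftmost entry strictly greater than the inserted value down to the next row. The recording tableau Q records, in position (i, j), the step at which that cell was added to P.
  Insert 3 (step 1): P = [3];  Q = [1]
  Insert 6 (step 2): P = [3, 6];  Q = [1, 2]
  Insert 5 (step 3): P = [3, 5] / [6];  Q = [1, 2] / [3]
  Insert 1 (step 4): P = [1, 5] / [3] / [6];  Q = [1, 2] / [3] / [4]
  Insert 7 (step 5): P = [1, 5, 7] / [3] / [6];  Q = [1, 2, 5] / [3] / [4]
  Insert 2 (step 6): P = [1, 2, 7] / [3, 5] / [6];  Q = [1, 2, 5] / [3, 6] / [4]
  Insert 9 (step 7): P = [1, 2, 7, 9] / [3, 5] / [6];  Q = [1, 2, 5, 7] / [3, 6] / [4]
  Insert 8 (step 8): P = [1, 2, 7, 8] / [3, 5, 9] / [6];  Q = [1, 2, 5, 7] / [3, 6, 8] / [4]
  Insert 4 (step 9): P = [1, 2, 4, 8] / [3, 5, 7] / [6, 9];  Q = [1, 2, 5, 7] / [3, 6, 8] / [4, 9]
Final shape: (4, 3, 2).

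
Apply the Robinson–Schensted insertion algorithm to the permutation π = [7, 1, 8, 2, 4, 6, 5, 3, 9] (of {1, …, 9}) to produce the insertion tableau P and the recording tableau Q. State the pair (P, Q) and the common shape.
P = [1, 2, 3, 5, 9] / [4, 8] / [6] / [7];  Q = [1, 3, 5, 6, 9] / [2, 4] / [7] / [8];  common shape = (5, 2, 1, 1)

Row-insert the values π_1, π_2, … into P one at a time, bumping the leftmost entry strictly greater than the inserted value down to the next row. The recording tableau Q records, in position (i, j), the step at which that cell was added to P.
  Insert 7 (step 1): P = [7];  Q = [1]
  Insert 1 (step 2): P = [1] / [7];  Q = [1] / [2]
  Insert 8 (step 3): P = [1, 8] / [7];  Q = [1, 3] / [2]
  Insert 2 (step 4): P = [1, 2] / [7, 8];  Q = [1, 3] / [2, 4]
  Insert 4 (step 5): P = [1, 2, 4] / [7, 8];  Q = [1, 3, 5] / [2, 4]
  Insert 6 (step 6): P = [1, 2, 4, 6] / [7, 8];  Q = [1, 3, 5, 6] / [2, 4]
  Insert 5 (step 7): P = [1, 2, 4, 5] / [6, 8] / [7];  Q = [1, 3, 5, 6] / [2, 4] / [7]
  Insert 3 (step 8): P = [1, 2, 3, 5] / [4, 8] / [6] / [7];  Q = [1, 3, 5, 6] / [2, 4] / [7] / [8]
  Insert 9 (step 9): P = [1, 2, 3, 5, 9] / [4, 8] / [6] / [7];  Q = [1, 3, 5, 6, 9] / [2, 4] / [7] / [8]
Final shape: (5, 2, 1, 1).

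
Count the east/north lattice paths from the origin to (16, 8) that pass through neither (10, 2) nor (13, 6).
Number of paths = 426267

Inclusion–exclusion. Total paths: C(24, 16) = 735471. Through P₁: C(12, 10)·C(12, 6) = 60984. Through P₂: C(19, 13)·C(5, 3) = 271320. Since P₁ is strictly southwest of P₂, a monotone path through both must visit P₁ then P₂; paths through both = C(12, 10)·C(7, 3)·C(5, 3) = 23100. Avoid both = 735471 − 60984 − 271320 + 23100 = 426267.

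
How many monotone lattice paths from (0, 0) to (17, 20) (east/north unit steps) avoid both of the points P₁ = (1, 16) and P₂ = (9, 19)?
Number of paths = 15843149490

Inclusion–exclusion. Total paths: C(37, 17) = 15905368710. Through P₁: C(17, 1)·C(20, 16) = 82365. Through P₂: C(28, 9)·C(9, 8) = 62162100. Since P₁ is strictly southwest of P₂, a monotone path through both must visit P₁ then P₂; paths through both = C(17, 1)·C(11, 8)·C(9, 8) = 25245. Avoid both = 15905368710 − 82365 − 62162100 + 25245 = 15843149490.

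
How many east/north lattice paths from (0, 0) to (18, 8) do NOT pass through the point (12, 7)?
Number of paths = 1209559

Total paths from (0, 0) to (18, 8): C(26, 18) = 1562275. Paths through (12, 7): (paths (0, 0) → (12, 7)) × (paths (12, 7) → (18, 8)) = C(19, 12) · C(7, 6) = 50388 · 7 = 352716. Avoidance count = 1562275 − 352716 = 1209559.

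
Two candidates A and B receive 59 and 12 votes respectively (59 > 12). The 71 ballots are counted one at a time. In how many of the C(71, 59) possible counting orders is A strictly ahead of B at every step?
Strict-lead orderings = 8475051199160

Total orderings of the 71 votes with 59 for A: C(71, 59) = 12802736917880. By the Bertrand ballot formula (Cycle Lemma / reflection principle), the number of orderings in which A is strictly ahead of B throughout is (p − q)/(p + q) · C(p + q, p) = (59 − 12)/(59 + 12) · 12802736917880 = 8475051199160.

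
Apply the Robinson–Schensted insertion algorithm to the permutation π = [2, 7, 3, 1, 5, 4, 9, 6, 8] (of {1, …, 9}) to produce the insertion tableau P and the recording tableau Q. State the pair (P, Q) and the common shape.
P = [1, 3, 4, 6, 8] / [2, 5, 9] / [7];  Q = [1, 2, 5, 7, 9] / [3, 6, 8] / [4];  common shape = (5, 3, 1)

Row-insert the values π_1, π_2, … into P one at a time, bumping the leftmost entry strictly greater than the inserted value down to the next row. The recording tableau Q records, in position (i, j), the step at which that cell was added to P.
  Insert 2 (step 1): P = [2];  Q = [1]
  Insert 7 (step 2): P = [2, 7];  Q = [1, 2]
  Insert 3 (step 3): P = [2, 3] / [7];  Q = [1, 2] / [3]
  Insert 1 (step 4): P = [1, 3] / [2] / [7];  Q = [1, 2] / [3] / [4]
  Insert 5 (step 5): P = [1, 3, 5] / [2] / [7];  Q = [1, 2, 5] / [3] / [4]
  Insert 4 (step 6): P = [1, 3, 4] / [2, 5] / [7];  Q = [1, 2, 5] / [3, 6] / [4]
  Insert 9 (step 7): P = [1, 3, 4, 9] / [2, 5] / [7];  Q = [1, 2, 5, 7] / [3, 6] / [4]
  Insert 6 (step 8): P = [1, 3, 4, 6] / [2, 5, 9] / [7];  Q = [1, 2, 5, 7] / [3, 6, 8] / [4]
  Insert 8 (step 9): P = [1, 3, 4, 6, 8] / [2, 5, 9] / [7];  Q = [1, 2, 5, 7, 9] / [3, 6, 8] / [4]
Final shape: (5, 3, 1).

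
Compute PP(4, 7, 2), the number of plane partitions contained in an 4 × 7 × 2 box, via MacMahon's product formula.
PP(4, 7, 2) = 32670

Evaluate the triple product over i = 1..4, j = 1..7, k = 1..2. The factors are (2/1) · (3/2) · (3/2) · (4/3) · (4/3) · (5/4) · (5/4) · (6/5) · … (56 factors total). The numerators and denominators telescope so the product is an integer; carrying out the multiplication exactly gives PP(4, 7, 2) = 32670.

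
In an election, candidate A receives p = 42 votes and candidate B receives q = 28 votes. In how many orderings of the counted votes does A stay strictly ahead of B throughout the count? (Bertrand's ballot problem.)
Strict-lead orderings = 5592628786362932776

Total orderings of the 70 votes with 42 for A: C(70, 42) = 27963143931814663880. By the Bertrand ballot formula (Cycle Lemma / reflection principle), the number of orderings in which A is strictly ahead of B throughout is (p − q)/(p + q) · C(p + q, p) = (42 − 28)/(42 + 28) · 27963143931814663880 = 5592628786362932776.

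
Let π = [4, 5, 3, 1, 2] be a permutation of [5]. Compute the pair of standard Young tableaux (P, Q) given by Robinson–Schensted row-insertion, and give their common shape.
P = [1, 2] / [3, 5] / [4];  Q = [1, 2] / [3, 5] / [4];  common shape = (2, 2, 1)

Row-insert the values π_1, π_2, … into P one at a time, bumping the leftmost entry strictly greater than the inserted value down to the next row. The recording tableau Q records, in position (i, j), the step at which that cell was added to P.
  Insert 4 (step 1): P = [4];  Q = [1]
  Insert 5 (step 2): P = [4, 5];  Q = [1, 2]
  Insert 3 (step 3): P = [3, 5] / [4];  Q = [1, 2] / [3]
  Insert 1 (step 4): P = [1, 5] / [3] / [4];  Q = [1, 2] / [3] / [4]
  Insert 2 (step 5): P = [1, 2] / [3, 5] / [4];  Q = [1, 2] / [3, 5] / [4]
Final shape: (2, 2, 1).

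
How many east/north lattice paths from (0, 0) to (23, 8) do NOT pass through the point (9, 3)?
Number of paths = 5330565

Total paths from (0, 0) to (23, 8): C(31, 23) = 7888725. Paths through (9, 3): (paths (0, 0) → (9, 3)) × (paths (9, 3) → (23, 8)) = C(12, 9) · C(19, 14) = 220 · 11628 = 2558160. Avoidance count = 7888725 − 2558160 = 5330565.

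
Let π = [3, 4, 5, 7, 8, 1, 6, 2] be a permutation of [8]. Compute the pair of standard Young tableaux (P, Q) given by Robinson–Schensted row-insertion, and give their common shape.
P = [1, 2, 5, 6, 8] / [3, 4] / [7];  Q = [1, 2, 3, 4, 5] / [6, 7] / [8];  common shape = (5, 2, 1)

Row-insert the values π_1, π_2, … into P one at a time, bumping the leftmost entry strictly greater than the inserted value down to the next row. The recording tableau Q records, in position (i, j), the step at which that cell was added to P.
  Insert 3 (step 1): P = [3];  Q = [1]
  Insert 4 (step 2): P = [3, 4];  Q = [1, 2]
  Insert 5 (step 3): P = [3, 4, 5];  Q = [1, 2, 3]
  Insert 7 (step 4): P = [3, 4, 5, 7];  Q = [1, 2, 3, 4]
  Insert 8 (step 5): P = [3, 4, 5, 7, 8];  Q = [1, 2, 3, 4, 5]
  Insert 1 (step 6): P = [1, 4, 5, 7, 8] / [3];  Q = [1, 2, 3, 4, 5] / [6]
  Insert 6 (step 7): P = [1, 4, 5, 6, 8] / [3, 7];  Q = [1, 2, 3, 4, 5] / [6, 7]
  Insert 2 (step 8): P = [1, 2, 5, 6, 8] / [3, 4] / [7];  Q = [1, 2, 3, 4, 5] / [6, 7] / [8]
Final shape: (5, 2, 1).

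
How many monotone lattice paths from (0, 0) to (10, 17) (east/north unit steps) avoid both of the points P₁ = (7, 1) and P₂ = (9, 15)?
Number of paths = 4508901

Inclusion–exclusion. Total paths: C(27, 10) = 8436285. Through P₁: C(8, 7)·C(19, 3) = 7752. Through P₂: C(24, 9)·C(3, 1) = 3922512. Since P₁ is strictly southwest of P₂, a monotone path through both must visit P₁ then P₂; paths through both = C(8, 7)·C(16, 2)·C(3, 1) = 2880. Avoid both = 8436285 − 7752 − 3922512 + 2880 = 4508901.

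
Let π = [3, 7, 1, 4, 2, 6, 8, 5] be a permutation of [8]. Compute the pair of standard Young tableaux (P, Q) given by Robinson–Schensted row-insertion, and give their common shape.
P = [1, 2, 5, 8] / [3, 4, 6] / [7];  Q = [1, 2, 6, 7] / [3, 4, 8] / [5];  common shape = (4, 3, 1)

Row-insert the values π_1, π_2, … into P one at a time, bumping the leftmost entry strictly greater than the inserted value down to the next row. The recording tableau Q records, in position (i, j), the step at which that cell was added to P.
  Insert 3 (step 1): P = [3];  Q = [1]
  Insert 7 (step 2): P = [3, 7];  Q = [1, 2]
  Insert 1 (step 3): P = [1, 7] / [3];  Q = [1, 2] / [3]
  Insert 4 (step 4): P = [1, 4] / [3, 7];  Q = [1, 2] / [3, 4]
  Insert 2 (step 5): P = [1, 2] / [3, 4] / [7];  Q = [1, 2] / [3, 4] / [5]
  Insert 6 (step 6): P = [1, 2, 6] / [3, 4] / [7];  Q = [1, 2, 6] / [3, 4] / [5]
  Insert 8 (step 7): P = [1, 2, 6, 8] / [3, 4] / [7];  Q = [1, 2, 6, 7] / [3, 4] / [5]
  Insert 5 (step 8): P = [1, 2, 5, 8] / [3, 4, 6] / [7];  Q = [1, 2, 6, 7] / [3, 4, 8] / [5]
Final shape: (4, 3, 1).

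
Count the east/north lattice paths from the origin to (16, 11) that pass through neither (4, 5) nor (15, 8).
Number of paths = 8921031

Inclusion–exclusion. Total paths: C(27, 16) = 13037895. Through P₁: C(9, 4)·C(18, 12) = 2339064. Through P₂: C(23, 15)·C(4, 1) = 1961256. Since P₁ is strictly southwest of P₂, a monotone path through both must visit P₁ then P₂; paths through both = C(9, 4)·C(14, 11)·C(4, 1) = 183456. Avoid both = 13037895 − 2339064 − 1961256 + 183456 = 8921031.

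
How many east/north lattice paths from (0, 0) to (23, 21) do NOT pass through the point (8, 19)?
Number of paths = 2012314469880

Total paths from (0, 0) to (23, 21): C(44, 23) = 2012616400080. Paths through (8, 19): (paths (0, 0) → (8, 19)) × (paths (8, 19) → (23, 21)) = C(27, 8) · C(17, 15) = 2220075 · 136 = 301930200. Avoidance count = 2012616400080 − 301930200 = 2012314469880.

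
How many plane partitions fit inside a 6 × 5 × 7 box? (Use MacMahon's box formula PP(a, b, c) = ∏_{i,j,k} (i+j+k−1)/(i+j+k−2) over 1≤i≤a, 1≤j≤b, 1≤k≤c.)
PP(6, 5, 7) = 739309710568

Evaluate the triple product over i = 1..6, j = 1..5, k = 1..7. The factors are (2/1) · (3/2) · (4/3) · (5/4) · (6/5) · (7/6) · (8/7) · (3/2) · … (210 factors total). The numerators and denominators telescope so the product is an integer; carrying out the multiplication exactly gives PP(6, 5, 7) = 739309710568.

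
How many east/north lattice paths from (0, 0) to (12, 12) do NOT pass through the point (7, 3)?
Number of paths = 2463916

Total paths from (0, 0) to (12, 12): C(24, 12) = 2704156. Paths through (7, 3): (paths (0, 0) → (7, 3)) × (paths (7, 3) → (12, 12)) = C(10, 7) · C(14, 5) = 120 · 2002 = 240240. Avoidance count = 2704156 − 240240 = 2463916.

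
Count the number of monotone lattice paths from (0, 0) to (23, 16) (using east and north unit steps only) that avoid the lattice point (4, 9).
Number of paths = 37240933990

Total paths from (0, 0) to (23, 16): C(39, 23) = 37711260990. Paths through (4, 9): (paths (0, 0) → (4, 9)) × (paths (4, 9) → (23, 16)) = C(13, 4) · C(26, 19) = 715 · 657800 = 470327000. Avoidance count = 37711260990 − 470327000 = 37240933990.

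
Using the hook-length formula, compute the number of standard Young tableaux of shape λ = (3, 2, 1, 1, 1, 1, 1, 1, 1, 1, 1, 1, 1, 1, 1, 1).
# SYT of shape (3, 2, 1, 1, 1, 1, 1, 1, 1, 1, 1, 1, 1, 1, 1, 1) = 1615

Hook-length formula: f^λ = n! / Π hook(c), product over all cells c of the Young diagram. For λ = (3, 2, 1, 1, 1, 1, 1, 1, 1, 1, 1, 1, 1, 1, 1, 1), n = 19 boxes. Hook lengths by row (left-to-right, top-to-bottom): [18, 3, 1]; [16, 1]; [14]; [13]; [12]; [11]; [10]; [9]; [8]; [7]; [6]; [5]; [4]; [3]; [2]; [1]. Product of hooks = 75322043596800. So f^λ = 19! / 75322043596800 = 121645100408832000 / 75322043596800 = 1615.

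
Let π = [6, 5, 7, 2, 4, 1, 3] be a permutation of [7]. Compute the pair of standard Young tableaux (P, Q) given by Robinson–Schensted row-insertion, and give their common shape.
P = [1, 3] / [2, 4] / [5, 7] / [6];  Q = [1, 3] / [2, 5] / [4, 7] / [6];  common shape = (2, 2, 2, 1)

Row-insert the values π_1, π_2, … into P one at a time, bumping the leftmost entry strictly greater than the inserted value down to the next row. The recording tableau Q records, in position (i, j), the step at which that cell was added to P.
  Insert 6 (step 1): P = [6];  Q = [1]
  Insert 5 (step 2): P = [5] / [6];  Q = [1] / [2]
  Insert 7 (step 3): P = [5, 7] / [6];  Q = [1, 3] / [2]
  Insert 2 (step 4): P = [2, 7] / [5] / [6];  Q = [1, 3] / [2] / [4]
  Insert 4 (step 5): P = [2, 4] / [5, 7] / [6];  Q = [1, 3] / [2, 5] / [4]
  Insert 1 (step 6): P = [1, 4] / [2, 7] / [5] / [6];  Q = [1, 3] / [2, 5] / [4] / [6]
  Insert 3 (step 7): P = [1, 3] / [2, 4] / [5, 7] / [6];  Q = [1, 3] / [2, 5] / [4, 7] / [6]
Final shape: (2, 2, 2, 1).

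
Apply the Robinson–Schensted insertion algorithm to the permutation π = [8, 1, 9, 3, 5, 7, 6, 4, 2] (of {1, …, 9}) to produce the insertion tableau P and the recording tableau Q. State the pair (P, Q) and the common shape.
P = [1, 2, 4, 6] / [3, 9] / [5] / [7] / [8];  Q = [1, 3, 5, 6] / [2, 4] / [7] / [8] / [9];  common shape = (4, 2, 1, 1, 1)

Row-insert the values π_1, π_2, … into P one at a time, bumping the leftmost entry strictly greater than the inserted value down to the next row. The recording tableau Q records, in position (i, j), the step at which that cell was added to P.
  Insert 8 (step 1): P = [8];  Q = [1]
  Insert 1 (step 2): P = [1] / [8];  Q = [1] / [2]
  Insert 9 (step 3): P = [1, 9] / [8];  Q = [1, 3] / [2]
  Insert 3 (step 4): P = [1, 3] / [8, 9];  Q = [1, 3] / [2, 4]
  Insert 5 (step 5): P = [1, 3, 5] / [8, 9];  Q = [1, 3, 5] / [2, 4]
  Insert 7 (step 6): P = [1, 3, 5, 7] / [8, 9];  Q = [1, 3, 5, 6] / [2, 4]
  Insert 6 (step 7): P = [1, 3, 5, 6] / [7, 9] / [8];  Q = [1, 3, 5, 6] / [2, 4] / [7]
  Insert 4 (step 8): P = [1, 3, 4, 6] / [5, 9] / [7] / [8];  Q = [1, 3, 5, 6] / [2, 4] / [7] / [8]
  Insert 2 (step 9): P = [1, 2, 4, 6] / [3, 9] / [5] / [7] / [8];  Q = [1, 3, 5, 6] / [2, 4] / [7] / [8] / [9]
Final shape: (4, 2, 1, 1, 1).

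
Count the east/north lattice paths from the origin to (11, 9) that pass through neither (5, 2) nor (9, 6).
Number of paths = 96574

Inclusion–exclusion. Total paths: C(20, 11) = 167960. Through P₁: C(7, 5)·C(13, 6) = 36036. Through P₂: C(15, 9)·C(5, 2) = 50050. Since P₁ is strictly southwest of P₂, a monotone path through both must visit P₁ then P₂; paths through both = C(7, 5)·C(8, 4)·C(5, 2) = 14700. Avoid both = 167960 − 36036 − 50050 + 14700 = 96574.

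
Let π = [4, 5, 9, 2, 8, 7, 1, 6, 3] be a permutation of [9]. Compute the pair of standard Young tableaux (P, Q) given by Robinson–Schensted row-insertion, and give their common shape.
P = [1, 3, 6] / [2, 5] / [4, 7] / [8] / [9];  Q = [1, 2, 3] / [4, 5] / [6, 8] / [7] / [9];  common shape = (3, 2, 2, 1, 1)

Row-insert the values π_1, π_2, … into P one at a time, bumping the leftmost entry strictly greater than the inserted value down to the next row. The recording tableau Q records, in position (i, j), the step at which that cell was added to P.
  Insert 4 (step 1): P = [4];  Q = [1]
  Insert 5 (step 2): P = [4, 5];  Q = [1, 2]
  Insert 9 (step 3): P = [4, 5, 9];  Q = [1, 2, 3]
  Insert 2 (step 4): P = [2, 5, 9] / [4];  Q = [1, 2, 3] / [4]
  Insert 8 (step 5): P = [2, 5, 8] / [4, 9];  Q = [1, 2, 3] / [4, 5]
  Insert 7 (step 6): P = [2, 5, 7] / [4, 8] / [9];  Q = [1, 2, 3] / [4, 5] / [6]
  Insert 1 (step 7): P = [1, 5, 7] / [2, 8] / [4] / [9];  Q = [1, 2, 3] / [4, 5] / [6] / [7]
  Insert 6 (step 8): P = [1, 5, 6] / [2, 7] / [4, 8] / [9];  Q = [1, 2, 3] / [4, 5] / [6, 8] / [7]
  Insert 3 (step 9): P = [1, 3, 6] / [2, 5] / [4, 7] / [8] / [9];  Q = [1, 2, 3] / [4, 5] / [6, 8] / [7] / [9]
Final shape: (3, 2, 2, 1, 1).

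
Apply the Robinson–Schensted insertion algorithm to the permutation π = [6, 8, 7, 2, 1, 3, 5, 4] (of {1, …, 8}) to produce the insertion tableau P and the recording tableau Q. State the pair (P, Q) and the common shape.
P = [1, 3, 4] / [2, 5] / [6, 7] / [8];  Q = [1, 2, 7] / [3, 6] / [4, 8] / [5];  common shape = (3, 2, 2, 1)

Row-insert the values π_1, π_2, … into P one at a time, bumping the leftmost entry strictly greater than the inserted value down to the next row. The recording tableau Q records, in position (i, j), the step at which that cell was added to P.
  Insert 6 (step 1): P = [6];  Q = [1]
  Insert 8 (step 2): P = [6, 8];  Q = [1, 2]
  Insert 7 (step 3): P = [6, 7] / [8];  Q = [1, 2] / [3]
  Insert 2 (step 4): P = [2, 7] / [6] / [8];  Q = [1, 2] / [3] / [4]
  Insert 1 (step 5): P = [1, 7] / [2] / [6] / [8];  Q = [1, 2] / [3] / [4] / [5]
  Insert 3 (step 6): P = [1, 3] / [2, 7] / [6] / [8];  Q = [1, 2] / [3, 6] / [4] / [5]
  Insert 5 (step 7): P = [1, 3, 5] / [2, 7] / [6] / [8];  Q = [1, 2, 7] / [3, 6] / [4] / [5]
  Insert 4 (step 8): P = [1, 3, 4] / [2, 5] / [6, 7] / [8];  Q = [1, 2, 7] / [3, 6] / [4, 8] / [5]
Final shape: (3, 2, 2, 1).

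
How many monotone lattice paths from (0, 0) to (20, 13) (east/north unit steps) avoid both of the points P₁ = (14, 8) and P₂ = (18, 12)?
Number of paths = 233104725

Inclusion–exclusion. Total paths: C(33, 20) = 573166440. Through P₁: C(22, 14)·C(11, 6) = 147733740. Through P₂: C(30, 18)·C(3, 2) = 259479675. Since P₁ is strictly southwest of P₂, a monotone path through both must visit P₁ then P₂; paths through both = C(22, 14)·C(8, 4)·C(3, 2) = 67151700. Avoid both = 573166440 − 147733740 − 259479675 + 67151700 = 233104725.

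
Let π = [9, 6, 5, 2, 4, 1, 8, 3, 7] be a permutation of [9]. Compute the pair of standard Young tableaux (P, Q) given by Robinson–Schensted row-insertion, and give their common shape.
P = [1, 3, 7] / [2, 4, 8] / [5] / [6] / [9];  Q = [1, 5, 7] / [2, 8, 9] / [3] / [4] / [6];  common shape = (3, 3, 1, 1, 1)

Row-insert the values π_1, π_2, … into P one at a time, bumping the leftmost entry strictly greater than the inserted value down to the next row. The recording tableau Q records, in position (i, j), the step at which that cell was added to P.
  Insert 9 (step 1): P = [9];  Q = [1]
  Insert 6 (step 2): P = [6] / [9];  Q = [1] / [2]
  Insert 5 (step 3): P = [5] / [6] / [9];  Q = [1] / [2] / [3]
  Insert 2 (step 4): P = [2] / [5] / [6] / [9];  Q = [1] / [2] / [3] / [4]
  Insert 4 (step 5): P = [2, 4] / [5] / [6] / [9];  Q = [1, 5] / [2] / [3] / [4]
  Insert 1 (step 6): P = [1, 4] / [2] / [5] / [6] / [9];  Q = [1, 5] / [2] / [3] / [4] / [6]
  Insert 8 (step 7): P = [1, 4, 8] / [2] / [5] / [6] / [9];  Q = [1, 5, 7] / [2] / [3] / [4] / [6]
  Insert 3 (step 8): P = [1, 3, 8] / [2, 4] / [5] / [6] / [9];  Q = [1, 5, 7] / [2, 8] / [3] / [4] / [6]
  Insert 7 (step 9): P = [1, 3, 7] / [2, 4, 8] / [5] / [6] / [9];  Q = [1, 5, 7] / [2, 8, 9] / [3] / [4] / [6]
Final shape: (3, 3, 1, 1, 1).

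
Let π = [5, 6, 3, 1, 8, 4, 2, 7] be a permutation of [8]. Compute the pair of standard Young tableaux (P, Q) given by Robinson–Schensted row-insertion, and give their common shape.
P = [1, 2, 7] / [3, 4, 8] / [5, 6];  Q = [1, 2, 5] / [3, 6, 8] / [4, 7];  common shape = (3, 3, 2)

Row-insert the values π_1, π_2, … into P one at a time, bumping the leftmost entry strictly greater than the inserted value down to the next row. The recording tableau Q records, in position (i, j), the step at which that cell was added to P.
  Insert 5 (step 1): P = [5];  Q = [1]
  Insert 6 (step 2): P = [5, 6];  Q = [1, 2]
  Insert 3 (step 3): P = [3, 6] / [5];  Q = [1, 2] / [3]
  Insert 1 (step 4): P = [1, 6] / [3] / [5];  Q = [1, 2] / [3] / [4]
  Insert 8 (step 5): P = [1, 6, 8] / [3] / [5];  Q = [1, 2, 5] / [3] / [4]
  Insert 4 (step 6): P = [1, 4, 8] / [3, 6] / [5];  Q = [1, 2, 5] / [3, 6] / [4]
  Insert 2 (step 7): P = [1, 2, 8] / [3, 4] / [5, 6];  Q = [1, 2, 5] / [3, 6] / [4, 7]
  Insert 7 (step 8): P = [1, 2, 7] / [3, 4, 8] / [5, 6];  Q = [1, 2, 5] / [3, 6, 8] / [4, 7]
Final shape: (3, 3, 2).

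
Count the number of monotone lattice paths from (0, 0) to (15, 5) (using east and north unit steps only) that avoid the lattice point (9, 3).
Number of paths = 9344

Total paths from (0, 0) to (15, 5): C(20, 15) = 15504. Paths through (9, 3): (paths (0, 0) → (9, 3)) × (paths (9, 3) → (15, 5)) = C(12, 9) · C(8, 6) = 220 · 28 = 6160. Avoidance count = 15504 − 6160 = 9344.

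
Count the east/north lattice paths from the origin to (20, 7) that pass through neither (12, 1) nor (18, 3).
Number of paths = 834501

Inclusion–exclusion. Total paths: C(27, 20) = 888030. Through P₁: C(13, 12)·C(14, 8) = 39039. Through P₂: C(21, 18)·C(6, 2) = 19950. Since P₁ is strictly southwest of P₂, a monotone path through both must visit P₁ then P₂; paths through both = C(13, 12)·C(8, 6)·C(6, 2) = 5460. Avoid both = 888030 − 39039 − 19950 + 5460 = 834501.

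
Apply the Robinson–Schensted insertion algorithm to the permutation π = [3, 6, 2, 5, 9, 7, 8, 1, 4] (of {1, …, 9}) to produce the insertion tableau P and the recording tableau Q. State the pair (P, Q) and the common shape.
P = [1, 4, 7, 8] / [2, 5, 9] / [3, 6];  Q = [1, 2, 5, 7] / [3, 4, 6] / [8, 9];  common shape = (4, 3, 2)

Row-insert the values π_1, π_2, … into P one at a time, bumping the leftmost entry strictly greater than the inserted value down to the next row. The recording tableau Q records, in position (i, j), the step at which that cell was added to P.
  Insert 3 (step 1): P = [3];  Q = [1]
  Insert 6 (step 2): P = [3, 6];  Q = [1, 2]
  Insert 2 (step 3): P = [2, 6] / [3];  Q = [1, 2] / [3]
  Insert 5 (step 4): P = [2, 5] / [3, 6];  Q = [1, 2] / [3, 4]
  Insert 9 (step 5): P = [2, 5, 9] / [3, 6];  Q = [1, 2, 5] / [3, 4]
  Insert 7 (step 6): P = [2, 5, 7] / [3, 6, 9];  Q = [1, 2, 5] / [3, 4, 6]
  Insert 8 (step 7): P = [2, 5, 7, 8] / [3, 6, 9];  Q = [1, 2, 5, 7] / [3, 4, 6]
  Insert 1 (step 8): P = [1, 5, 7, 8] / [2, 6, 9] / [3];  Q = [1, 2, 5, 7] / [3, 4, 6] / [8]
  Insert 4 (step 9): P = [1, 4, 7, 8] / [2, 5, 9] / [3, 6];  Q = [1, 2, 5, 7] / [3, 4, 6] / [8, 9]
Final shape: (4, 3, 2).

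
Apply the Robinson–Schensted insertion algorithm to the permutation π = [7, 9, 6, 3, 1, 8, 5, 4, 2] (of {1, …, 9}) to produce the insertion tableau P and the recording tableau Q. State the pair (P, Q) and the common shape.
P = [1, 2] / [3, 4] / [5, 8] / [6, 9] / [7];  Q = [1, 2] / [3, 6] / [4, 7] / [5, 8] / [9];  common shape = (2, 2, 2, 2, 1)

Row-insert the values π_1, π_2, … into P one at a time, bumping the leftmost entry strictly greater than the inserted value down to the next row. The recording tableau Q records, in position (i, j), the step at which that cell was added to P.
  Insert 7 (step 1): P = [7];  Q = [1]
  Insert 9 (step 2): P = [7, 9];  Q = [1, 2]
  Insert 6 (step 3): P = [6, 9] / [7];  Q = [1, 2] / [3]
  Insert 3 (step 4): P = [3, 9] / [6] / [7];  Q = [1, 2] / [3] / [4]
  Insert 1 (step 5): P = [1, 9] / [3] / [6] / [7];  Q = [1, 2] / [3] / [4] / [5]
  Insert 8 (step 6): P = [1, 8] / [3, 9] / [6] / [7];  Q = [1, 2] / [3, 6] / [4] / [5]
  Insert 5 (step 7): P = [1, 5] / [3, 8] / [6, 9] / [7];  Q = [1, 2] / [3, 6] / [4, 7] / [5]
  Insert 4 (step 8): P = [1, 4] / [3, 5] / [6, 8] / [7, 9];  Q = [1, 2] / [3, 6] / [4, 7] / [5, 8]
  Insert 2 (step 9): P = [1, 2] / [3, 4] / [5, 8] / [6, 9] / [7];  Q = [1, 2] / [3, 6] / [4, 7] / [5, 8] / [9]
Final shape: (2, 2, 2, 2, 1).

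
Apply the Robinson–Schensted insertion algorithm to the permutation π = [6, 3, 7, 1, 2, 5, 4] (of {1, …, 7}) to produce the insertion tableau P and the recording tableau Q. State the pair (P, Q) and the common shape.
P = [1, 2, 4] / [3, 5] / [6, 7];  Q = [1, 3, 6] / [2, 5] / [4, 7];  common shape = (3, 2, 2)

Row-insert the values π_1, π_2, … into P one at a time, bumping the leftmost entry strictly greater than the inserted value down to the next row. The recording tableau Q records, in position (i, j), the step at which that cell was added to P.
  Insert 6 (step 1): P = [6];  Q = [1]
  Insert 3 (step 2): P = [3] / [6];  Q = [1] / [2]
  Insert 7 (step 3): P = [3, 7] / [6];  Q = [1, 3] / [2]
  Insert 1 (step 4): P = [1, 7] / [3] / [6];  Q = [1, 3] / [2] / [4]
  Insert 2 (step 5): P = [1, 2] / [3, 7] / [6];  Q = [1, 3] / [2, 5] / [4]
  Insert 5 (step 6): P = [1, 2, 5] / [3, 7] / [6];  Q = [1, 3, 6] / [2, 5] / [4]
  Insert 4 (step 7): P = [1, 2, 4] / [3, 5] / [6, 7];  Q = [1, 3, 6] / [2, 5] / [4, 7]
Final shape: (3, 2, 2).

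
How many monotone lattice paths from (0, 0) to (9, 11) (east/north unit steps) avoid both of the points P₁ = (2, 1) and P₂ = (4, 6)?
Number of paths = 72572

Inclusion–exclusion. Total paths: C(20, 9) = 167960. Through P₁: C(3, 2)·C(17, 7) = 58344. Through P₂: C(10, 4)·C(10, 5) = 52920. Since P₁ is strictly southwest of P₂, a monotone path through both must visit P₁ then P₂; paths through both = C(3, 2)·C(7, 2)·C(10, 5) = 15876. Avoid both = 167960 − 58344 − 52920 + 15876 = 72572.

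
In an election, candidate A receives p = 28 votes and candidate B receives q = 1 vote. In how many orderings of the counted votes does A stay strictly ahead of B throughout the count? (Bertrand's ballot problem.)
Strict-lead orderings = 27

Total orderings of the 29 votes with 28 for A: C(29, 28) = 29. By the Bertrand ballot formula (Cycle Lemma / reflection principle), the number of orderings in which A is strictly ahead of B throughout is (p − q)/(p + q) · C(p + q, p) = (28 − 1)/(28 + 1) · 29 = 27.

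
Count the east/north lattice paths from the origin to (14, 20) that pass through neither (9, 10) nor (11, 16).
Number of paths = 748768621

Inclusion–exclusion. Total paths: C(34, 14) = 1391975640. Through P₁: C(19, 9)·C(15, 5) = 277411134. Through P₂: C(27, 11)·C(7, 3) = 456326325. Since P₁ is strictly southwest of P₂, a monotone path through both must visit P₁ then P₂; paths through both = C(19, 9)·C(8, 2)·C(7, 3) = 90530440. Avoid both = 1391975640 − 277411134 − 456326325 + 90530440 = 748768621.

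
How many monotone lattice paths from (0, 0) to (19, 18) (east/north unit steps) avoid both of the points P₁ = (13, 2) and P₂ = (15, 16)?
Number of paths = 13156883610

Inclusion–exclusion. Total paths: C(37, 19) = 17672631900. Through P₁: C(15, 13)·C(22, 6) = 7834365. Through P₂: C(31, 15)·C(6, 4) = 4508102925. Since P₁ is strictly southwest of P₂, a monotone path through both must visit P₁ then P₂; paths through both = C(15, 13)·C(16, 2)·C(6, 4) = 189000. Avoid both = 17672631900 − 7834365 − 4508102925 + 189000 = 13156883610.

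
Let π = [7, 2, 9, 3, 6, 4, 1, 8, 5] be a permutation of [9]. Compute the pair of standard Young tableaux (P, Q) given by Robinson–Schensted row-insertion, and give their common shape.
P = [1, 3, 4, 5] / [2, 8] / [6, 9] / [7];  Q = [1, 3, 5, 8] / [2, 4] / [6, 9] / [7];  common shape = (4, 2, 2, 1)

Row-insert the values π_1, π_2, … into P one at a time, bumping the leftmost entry strictly greater than the inserted value down to the next row. The recording tableau Q records, in position (i, j), the step at which that cell was added to P.
  Insert 7 (step 1): P = [7];  Q = [1]
  Insert 2 (step 2): P = [2] / [7];  Q = [1] / [2]
  Insert 9 (step 3): P = [2, 9] / [7];  Q = [1, 3] / [2]
  Insert 3 (step 4): P = [2, 3] / [7, 9];  Q = [1, 3] / [2, 4]
  Insert 6 (step 5): P = [2, 3, 6] / [7, 9];  Q = [1, 3, 5] / [2, 4]
  Insert 4 (step 6): P = [2, 3, 4] / [6, 9] / [7];  Q = [1, 3, 5] / [2, 4] / [6]
  Insert 1 (step 7): P = [1, 3, 4] / [2, 9] / [6] / [7];  Q = [1, 3, 5] / [2, 4] / [6] / [7]
  Insert 8 (step 8): P = [1, 3, 4, 8] / [2, 9] / [6] / [7];  Q = [1, 3, 5, 8] / [2, 4] / [6] / [7]
  Insert 5 (step 9): P = [1, 3, 4, 5] / [2, 8] / [6, 9] / [7];  Q = [1, 3, 5, 8] / [2, 4] / [6, 9] / [7]
Final shape: (4, 2, 2, 1).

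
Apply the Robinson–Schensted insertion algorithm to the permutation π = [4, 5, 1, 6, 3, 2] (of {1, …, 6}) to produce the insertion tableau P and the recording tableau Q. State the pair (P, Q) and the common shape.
P = [1, 2, 6] / [3, 5] / [4];  Q = [1, 2, 4] / [3, 5] / [6];  common shape = (3, 2, 1)

Row-insert the values π_1, π_2, … into P one at a time, bumping the leftmost entry strictly greater than the inserted value down to the next row. The recording tableau Q records, in position (i, j), the step at which that cell was added to P.
  Insert 4 (step 1): P = [4];  Q = [1]
  Insert 5 (step 2): P = [4, 5];  Q = [1, 2]
  Insert 1 (step 3): P = [1, 5] / [4];  Q = [1, 2] / [3]
  Insert 6 (step 4): P = [1, 5, 6] / [4];  Q = [1, 2, 4] / [3]
  Insert 3 (step 5): P = [1, 3, 6] / [4, 5];  Q = [1, 2, 4] / [3, 5]
  Insert 2 (step 6): P = [1, 2, 6] / [3, 5] / [4];  Q = [1, 2, 4] / [3, 5] / [6]
Final shape: (3, 2, 1).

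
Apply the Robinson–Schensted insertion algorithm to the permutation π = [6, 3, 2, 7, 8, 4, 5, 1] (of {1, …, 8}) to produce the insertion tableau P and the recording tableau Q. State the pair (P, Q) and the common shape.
P = [1, 4, 5] / [2, 7, 8] / [3] / [6];  Q = [1, 4, 5] / [2, 6, 7] / [3] / [8];  common shape = (3, 3, 1, 1)

Row-insert the values π_1, π_2, … into P one at a time, bumping the leftmost entry strictly greater than the inserted value down to the next row. The recording tableau Q records, in position (i, j), the step at which that cell was added to P.
  Insert 6 (step 1): P = [6];  Q = [1]
  Insert 3 (step 2): P = [3] / [6];  Q = [1] / [2]
  Insert 2 (step 3): P = [2] / [3] / [6];  Q = [1] / [2] / [3]
  Insert 7 (step 4): P = [2, 7] / [3] / [6];  Q = [1, 4] / [2] / [3]
  Insert 8 (step 5): P = [2, 7, 8] / [3] / [6];  Q = [1, 4, 5] / [2] / [3]
  Insert 4 (step 6): P = [2, 4, 8] / [3, 7] / [6];  Q = [1, 4, 5] / [2, 6] / [3]
  Insert 5 (step 7): P = [2, 4, 5] / [3, 7, 8] / [6];  Q = [1, 4, 5] / [2, 6, 7] / [3]
  Insert 1 (step 8): P = [1, 4, 5] / [2, 7, 8] / [3] / [6];  Q = [1, 4, 5] / [2, 6, 7] / [3] / [8]
Final shape: (3, 3, 1, 1).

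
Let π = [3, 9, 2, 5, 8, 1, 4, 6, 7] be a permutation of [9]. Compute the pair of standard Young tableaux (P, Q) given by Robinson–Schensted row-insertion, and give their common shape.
P = [1, 4, 6, 7] / [2, 5, 8] / [3, 9];  Q = [1, 2, 5, 9] / [3, 4, 8] / [6, 7];  common shape = (4, 3, 2)

Row-insert the values π_1, π_2, … into P one at a time, bumping the leftmost entry strictly greater than the inserted value down to the next row. The recording tableau Q records, in position (i, j), the step at which that cell was added to P.
  Insert 3 (step 1): P = [3];  Q = [1]
  Insert 9 (step 2): P = [3, 9];  Q = [1, 2]
  Insert 2 (step 3): P = [2, 9] / [3];  Q = [1, 2] / [3]
  Insert 5 (step 4): P = [2, 5] / [3, 9];  Q = [1, 2] / [3, 4]
  Insert 8 (step 5): P = [2, 5, 8] / [3, 9];  Q = [1, 2, 5] / [3, 4]
  Insert 1 (step 6): P = [1, 5, 8] / [2, 9] / [3];  Q = [1, 2, 5] / [3, 4] / [6]
  Insert 4 (step 7): P = [1, 4, 8] / [2, 5] / [3, 9];  Q = [1, 2, 5] / [3, 4] / [6, 7]
  Insert 6 (step 8): P = [1, 4, 6] / [2, 5, 8] / [3, 9];  Q = [1, 2, 5] / [3, 4, 8] / [6, 7]
  Insert 7 (step 9): P = [1, 4, 6, 7] / [2, 5, 8] / [3, 9];  Q = [1, 2, 5, 9] / [3, 4, 8] / [6, 7]
Final shape: (4, 3, 2).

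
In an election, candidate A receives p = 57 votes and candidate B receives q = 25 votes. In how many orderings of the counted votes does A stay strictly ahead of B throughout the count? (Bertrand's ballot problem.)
Strict-lead orderings = 295102879406935411968

Total orderings of the 82 votes with 57 for A: C(82, 57) = 756201128480271993168. By the Bertrand ballot formula (Cycle Lemma / reflection principle), the number of orderings in which A is strictly ahead of B throughout is (p − q)/(p + q) · C(p + q, p) = (57 − 25)/(57 + 25) · 756201128480271993168 = 295102879406935411968.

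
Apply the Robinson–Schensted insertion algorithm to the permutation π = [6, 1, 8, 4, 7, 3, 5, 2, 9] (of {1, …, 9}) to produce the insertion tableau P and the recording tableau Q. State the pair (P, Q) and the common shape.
P = [1, 2, 5, 9] / [3, 7] / [4, 8] / [6];  Q = [1, 3, 5, 9] / [2, 4] / [6, 7] / [8];  common shape = (4, 2, 2, 1)

Row-insert the values π_1, π_2, … into P one at a time, bumping the leftmost entry strictly greater than the inserted value down to the next row. The recording tableau Q records, in position (i, j), the step at which that cell was added to P.
  Insert 6 (step 1): P = [6];  Q = [1]
  Insert 1 (step 2): P = [1] / [6];  Q = [1] / [2]
  Insert 8 (step 3): P = [1, 8] / [6];  Q = [1, 3] / [2]
  Insert 4 (step 4): P = [1, 4] / [6, 8];  Q = [1, 3] / [2, 4]
  Insert 7 (step 5): P = [1, 4, 7] / [6, 8];  Q = [1, 3, 5] / [2, 4]
  Insert 3 (step 6): P = [1, 3, 7] / [4, 8] / [6];  Q = [1, 3, 5] / [2, 4] / [6]
  Insert 5 (step 7): P = [1, 3, 5] / [4, 7] / [6, 8];  Q = [1, 3, 5] / [2, 4] / [6, 7]
  Insert 2 (step 8): P = [1, 2, 5] / [3, 7] / [4, 8] / [6];  Q = [1, 3, 5] / [2, 4] / [6, 7] / [8]
  Insert 9 (step 9): P = [1, 2, 5, 9] / [3, 7] / [4, 8] / [6];  Q = [1, 3, 5, 9] / [2, 4] / [6, 7] / [8]
Final shape: (4, 2, 2, 1).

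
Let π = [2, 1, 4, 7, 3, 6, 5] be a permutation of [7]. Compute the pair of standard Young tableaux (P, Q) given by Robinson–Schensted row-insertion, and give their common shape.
P = [1, 3, 5] / [2, 4, 6] / [7];  Q = [1, 3, 4] / [2, 5, 6] / [7];  common shape = (3, 3, 1)

Row-insert the values π_1, π_2, … into P one at a time, bumping the leftmost entry strictly greater than the inserted value down to the next row. The recording tableau Q records, in position (i, j), the step at which that cell was added to P.
  Insert 2 (step 1): P = [2];  Q = [1]
  Insert 1 (step 2): P = [1] / [2];  Q = [1] / [2]
  Insert 4 (step 3): P = [1, 4] / [2];  Q = [1, 3] / [2]
  Insert 7 (step 4): P = [1, 4, 7] / [2];  Q = [1, 3, 4] / [2]
  Insert 3 (step 5): P = [1, 3, 7] / [2, 4];  Q = [1, 3, 4] / [2, 5]
  Insert 6 (step 6): P = [1, 3, 6] / [2, 4, 7];  Q = [1, 3, 4] / [2, 5, 6]
  Insert 5 (step 7): P = [1, 3, 5] / [2, 4, 6] / [7];  Q = [1, 3, 4] / [2, 5, 6] / [7]
Final shape: (3, 3, 1).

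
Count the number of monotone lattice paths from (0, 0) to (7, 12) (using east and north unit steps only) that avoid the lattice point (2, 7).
Number of paths = 41316

Total paths from (0, 0) to (7, 12): C(19, 7) = 50388. Paths through (2, 7): (paths (0, 0) → (2, 7)) × (paths (2, 7) → (7, 12)) = C(9, 2) · C(10, 5) = 36 · 252 = 9072. Avoidance count = 50388 − 9072 = 41316.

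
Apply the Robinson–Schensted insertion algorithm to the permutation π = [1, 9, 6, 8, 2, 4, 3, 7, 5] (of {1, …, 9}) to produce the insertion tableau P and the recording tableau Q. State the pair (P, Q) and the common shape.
P = [1, 2, 3, 5] / [4, 7] / [6, 8] / [9];  Q = [1, 2, 4, 8] / [3, 6] / [5, 9] / [7];  common shape = (4, 2, 2, 1)

Row-insert the values π_1, π_2, … into P one at a time, bumping the leftmost entry strictly greater than the inserted value down to the next row. The recording tableau Q records, in position (i, j), the step at which that cell was added to P.
  Insert 1 (step 1): P = [1];  Q = [1]
  Insert 9 (step 2): P = [1, 9];  Q = [1, 2]
  Insert 6 (step 3): P = [1, 6] / [9];  Q = [1, 2] / [3]
  Insert 8 (step 4): P = [1, 6, 8] / [9];  Q = [1, 2, 4] / [3]
  Insert 2 (step 5): P = [1, 2, 8] / [6] / [9];  Q = [1, 2, 4] / [3] / [5]
  Insert 4 (step 6): P = [1, 2, 4] / [6, 8] / [9];  Q = [1, 2, 4] / [3, 6] / [5]
  Insert 3 (step 7): P = [1, 2, 3] / [4, 8] / [6] / [9];  Q = [1, 2, 4] / [3, 6] / [5] / [7]
  Insert 7 (step 8): P = [1, 2, 3, 7] / [4, 8] / [6] / [9];  Q = [1, 2, 4, 8] / [3, 6] / [5] / [7]
  Insert 5 (step 9): P = [1, 2, 3, 5] / [4, 7] / [6, 8] / [9];  Q = [1, 2, 4, 8] / [3, 6] / [5, 9] / [7]
Final shape: (4, 2, 2, 1).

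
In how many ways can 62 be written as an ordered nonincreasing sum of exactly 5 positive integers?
p(62, 5 parts) = 5969

Partitions of n into exactly k parts are in bijection with partitions of n − k into at most k parts (subtract 1 from each part). So p(62, exactly 5) = p(57, parts ≤ 5). Computing via the recurrence p(m, j) = p(m, j−1) + p(m−j, j) gives 5969.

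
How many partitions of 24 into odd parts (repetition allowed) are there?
p_odd(24) = 122

Enumerate partitions using only odd parts via the recurrence o(n, m) = o(n, m−2) + o(n−m, m) over odd m, starting from the largest odd part ≤ n. This gives p_odd(24) = 122. (Euler's theorem: equals the count of distinct-part partitions.)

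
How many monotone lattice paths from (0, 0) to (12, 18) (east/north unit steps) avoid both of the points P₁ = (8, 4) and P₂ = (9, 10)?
Number of paths = 70307880

Inclusion–exclusion. Total paths: C(30, 12) = 86493225. Through P₁: C(12, 8)·C(18, 4) = 1514700. Through P₂: C(19, 9)·C(11, 3) = 15242370. Since P₁ is strictly southwest of P₂, a monotone path through both must visit P₁ then P₂; paths through both = C(12, 8)·C(7, 1)·C(11, 3) = 571725. Avoid both = 86493225 − 1514700 − 15242370 + 571725 = 70307880.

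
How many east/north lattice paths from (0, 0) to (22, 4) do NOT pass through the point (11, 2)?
Number of paths = 8866

Total paths from (0, 0) to (22, 4): C(26, 22) = 14950. Paths through (11, 2): (paths (0, 0) → (11, 2)) × (paths (11, 2) → (22, 4)) = C(13, 11) · C(13, 11) = 78 · 78 = 6084. Avoidance count = 14950 − 6084 = 8866.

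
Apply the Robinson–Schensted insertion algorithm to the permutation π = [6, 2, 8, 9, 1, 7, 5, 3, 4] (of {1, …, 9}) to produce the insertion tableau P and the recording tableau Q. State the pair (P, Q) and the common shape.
P = [1, 3, 4] / [2, 5, 9] / [6, 7] / [8];  Q = [1, 3, 4] / [2, 6, 9] / [5, 7] / [8];  common shape = (3, 3, 2, 1)

Row-insert the values π_1, π_2, … into P one at a time, bumping the leftmost entry strictly greater than the inserted value down to the next row. The recording tableau Q records, in position (i, j), the step at which that cell was added to P.
  Insert 6 (step 1): P = [6];  Q = [1]
  Insert 2 (step 2): P = [2] / [6];  Q = [1] / [2]
  Insert 8 (step 3): P = [2, 8] / [6];  Q = [1, 3] / [2]
  Insert 9 (step 4): P = [2, 8, 9] / [6];  Q = [1, 3, 4] / [2]
  Insert 1 (step 5): P = [1, 8, 9] / [2] / [6];  Q = [1, 3, 4] / [2] / [5]
  Insert 7 (step 6): P = [1, 7, 9] / [2, 8] / [6];  Q = [1, 3, 4] / [2, 6] / [5]
  Insert 5 (step 7): P = [1, 5, 9] / [2, 7] / [6, 8];  Q = [1, 3, 4] / [2, 6] / [5, 7]
  Insert 3 (step 8): P = [1, 3, 9] / [2, 5] / [6, 7] / [8];  Q = [1, 3, 4] / [2, 6] / [5, 7] / [8]
  Insert 4 (step 9): P = [1, 3, 4] / [2, 5, 9] / [6, 7] / [8];  Q = [1, 3, 4] / [2, 6, 9] / [5, 7] / [8]
Final shape: (3, 3, 2, 1).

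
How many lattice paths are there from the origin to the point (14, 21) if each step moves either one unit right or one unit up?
Number of paths = 2319959400

A monotone lattice path from (0, 0) to (14, 21) consists of 14 east steps and 21 north steps in some order, so it is determined by which 14 of the 35 steps are east. The count is C(35, 14) = 2319959400.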